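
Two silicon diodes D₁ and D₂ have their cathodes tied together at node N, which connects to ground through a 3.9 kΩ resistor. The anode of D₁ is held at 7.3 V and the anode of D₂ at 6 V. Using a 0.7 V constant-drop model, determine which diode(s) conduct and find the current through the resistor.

Assume both conduct. Then node N would need to be at both 7.3−0.7 = 6.6 V and 6−0.7 = 5.3 V, which is impossible.
Assume only D₁ conducts: V_N = 7.3 − 0.7 = 6.6 V, so I_R = 6.6/3.9 = 1.69 mA.
Check D₂: its anode-to-cathode voltage is 6 − 6.6 = -0.6 V < 0.7 V, so it is off. The assumption is consistent.

Only D₁ conducts; I_R ≈ 1.7 mA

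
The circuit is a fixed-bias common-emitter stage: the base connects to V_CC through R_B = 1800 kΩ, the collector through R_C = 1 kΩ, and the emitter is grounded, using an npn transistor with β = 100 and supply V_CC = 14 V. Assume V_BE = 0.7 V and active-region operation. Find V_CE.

V_CE ≈ 13 V

Base loop: V_CC = I_B·R_B + V_BE, so I_B = (14 − 0.7)/1800 kΩ = 0.00739 mA.
In the active region I_C = β·I_B = 100 × 0.00739 = 0.739 mA.
Collector loop: V_CE = V_CC − I_C·R_C = 14 − 0.739×1 = 13.3 V.
Since V_CE = 13.3 V > V_CE(sat) ≈ 0.2 V, the transistor is in the active region as assumed.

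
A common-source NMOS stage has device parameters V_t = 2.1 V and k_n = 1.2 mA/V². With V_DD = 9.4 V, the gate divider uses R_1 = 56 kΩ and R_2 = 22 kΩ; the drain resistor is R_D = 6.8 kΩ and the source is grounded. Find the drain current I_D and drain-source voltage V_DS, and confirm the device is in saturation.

I_D ≈ 0.18 mA, V_DS ≈ 8.2 V

V_G = V_DD·R_2/(R_1+R_2) = 9.4×22/78 = 2.65 V. With the source grounded, V_GS = V_G = 2.65 V.
Assume saturation: I_D = (k_n/2)(V_GS − V_t)² = (1.2/2)×(2.65 − 2.1)² = 0.6×0.551² = 0.182 mA.
V_DS = V_DD − I_D·R_D = 9.4 − 0.182×6.8 = 8.16 V.
Saturation requires V_DS ≥ V_GS − V_t = 0.551 V; 8.16 ≥ 0.551 ✓.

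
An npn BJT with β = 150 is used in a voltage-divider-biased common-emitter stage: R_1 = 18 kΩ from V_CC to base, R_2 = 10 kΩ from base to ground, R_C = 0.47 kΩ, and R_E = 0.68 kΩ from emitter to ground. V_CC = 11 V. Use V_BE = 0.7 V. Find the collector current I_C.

I_C ≈ 4.4 mA

Thevenize the base divider: V_Th = V_CC·R_2/(R_1+R_2) = 11×10/28 = 3.93 V, R_Th = R_1‖R_2 = 6.43 kΩ.
Base-emitter loop: V_Th = I_B·R_Th + V_BE + (β+1)I_B·R_E, so I_B = (3.93 − 0.7) / (6.43 + 151×0.68) = 0.0296 mA.
I_C = β·I_B = 150×0.0296 = 4.44 mA, and I_E = (β+1)I_B = 4.47 mA.
V_CE = V_CC − I_C·R_C − I_E·R_E = 11 − 4.44×0.47 − 4.47×0.68 = 5.88 V.
V_CE = 5.88 V > 0.2 V confirms active-region operation.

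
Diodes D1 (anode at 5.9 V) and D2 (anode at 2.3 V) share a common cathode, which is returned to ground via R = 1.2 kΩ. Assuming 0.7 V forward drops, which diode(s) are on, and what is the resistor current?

Assume both conduct. Then node N would need to be at both 5.9−0.7 = 5.2 V and 2.3−0.7 = 1.6 V, which is impossible.
Assume only D1 conducts: V_N = 5.9 − 0.7 = 5.2 V, so I_R = 5.2/1.2 = 4.33 mA.
Check D2: its anode-to-cathode voltage is 2.3 − 5.2 = -2.9 V < 0.7 V, so it is off. The assumption is consistent.

Only D1 conducts; I_R ≈ 4.3 mA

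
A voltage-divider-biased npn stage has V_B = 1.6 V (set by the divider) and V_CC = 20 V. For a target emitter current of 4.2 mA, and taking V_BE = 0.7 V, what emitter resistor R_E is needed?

R_E ≈ 0.21 kΩ

V_E = V_B − V_BE = 1.6 − 0.7 = 0.9 V.
R_E = V_E / I_E = 0.9 / 4.2 = 0.214 kΩ.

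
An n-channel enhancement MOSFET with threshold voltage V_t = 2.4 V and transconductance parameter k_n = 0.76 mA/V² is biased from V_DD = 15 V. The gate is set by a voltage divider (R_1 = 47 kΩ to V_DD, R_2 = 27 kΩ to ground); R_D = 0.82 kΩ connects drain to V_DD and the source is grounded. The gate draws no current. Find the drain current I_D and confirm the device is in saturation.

I_D ≈ 3.6 mA

V_G = V_DD·R_2/(R_1+R_2) = 15×27/74 = 5.47 V. With the source grounded, V_GS = V_G = 5.47 V.
Assume saturation: I_D = (k_n/2)(V_GS − V_t)² = (0.76/2)×(5.47 − 2.4)² = 0.38×3.07² = 3.59 mA.
V_DS = V_DD − I_D·R_D = 15 − 3.59×0.82 = 12.1 V.
Saturation requires V_DS ≥ V_GS − V_t = 3.07 V; 12.1 ≥ 3.07 ✓.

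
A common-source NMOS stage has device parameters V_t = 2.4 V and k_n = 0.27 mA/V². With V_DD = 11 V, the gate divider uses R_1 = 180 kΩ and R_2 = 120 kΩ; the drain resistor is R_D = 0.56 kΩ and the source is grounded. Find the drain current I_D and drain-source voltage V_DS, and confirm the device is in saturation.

V_G = V_DD·R_2/(R_1+R_2) = 11×120/300 = 4.4 V. With the source grounded, V_GS = V_G = 4.4 V.
Assume saturation: I_D = (k_n/2)(V_GS − V_t)² = (0.27/2)×(4.4 − 2.4)² = 0.135×2² = 0.54 mA.
V_DS = V_DD − I_D·R_D = 11 − 0.54×0.56 = 10.7 V.
Saturation requires V_DS ≥ V_GS − V_t = 2 V; 10.7 ≥ 2 ✓.

I_D ≈ 0.54 mA, V_DS ≈ 11 V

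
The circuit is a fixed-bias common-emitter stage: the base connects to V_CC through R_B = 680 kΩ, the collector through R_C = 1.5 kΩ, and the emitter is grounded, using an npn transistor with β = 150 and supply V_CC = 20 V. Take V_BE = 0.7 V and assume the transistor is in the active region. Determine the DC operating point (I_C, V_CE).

Base loop: V_CC = I_B·R_B + V_BE, so I_B = (20 − 0.7)/680 kΩ = 0.0284 mA.
In the active region I_C = β·I_B = 150 × 0.0284 = 4.26 mA.
Collector loop: V_CE = V_CC − I_C·R_C = 20 − 4.26×1.5 = 13.6 V.
Since V_CE = 13.6 V > V_CE(sat) ≈ 0.2 V, the transistor is in the active region as assumed.

I_C ≈ 4.3 mA, V_CE ≈ 14 V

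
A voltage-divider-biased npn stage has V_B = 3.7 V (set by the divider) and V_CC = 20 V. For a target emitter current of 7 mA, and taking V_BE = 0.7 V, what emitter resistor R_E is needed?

R_E ≈ 0.43 kΩ

V_E = V_B − V_BE = 3.7 − 0.7 = 3 V.
R_E = V_E / I_E = 3 / 7 = 0.429 kΩ.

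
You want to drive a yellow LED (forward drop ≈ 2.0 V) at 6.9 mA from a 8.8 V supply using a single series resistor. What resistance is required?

The resistor drops V_S − V_D = 8.8 − 2.0 = 6.8 V at 6.9 mA.
R = 6.8 V / 6.9 mA = 0.986 kΩ.

R ≈ 0.99 kΩ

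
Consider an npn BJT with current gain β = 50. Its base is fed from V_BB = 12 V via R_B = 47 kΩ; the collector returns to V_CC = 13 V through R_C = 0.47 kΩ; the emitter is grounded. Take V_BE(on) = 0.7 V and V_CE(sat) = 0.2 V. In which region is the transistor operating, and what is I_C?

Assume active. Base-emitter loop: I_B = (V_BB − V_BE)/R_B = (12 − 0.7)/47 = 0.24 mA.
I_C = β·I_B = 50×0.24 = 12 mA.
V_CE = V_CC − I_C·R_C = 13 − 12×0.47 = 7.35 V > V_CE(sat), so the active-region assumption holds.

active; I_C ≈ 12 mA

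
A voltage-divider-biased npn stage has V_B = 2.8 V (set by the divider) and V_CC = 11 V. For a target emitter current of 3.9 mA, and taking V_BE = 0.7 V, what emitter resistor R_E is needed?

R_E ≈ 0.54 kΩ

V_E = V_B − V_BE = 2.8 − 0.7 = 2.1 V.
R_E = V_E / I_E = 2.1 / 3.9 = 0.538 kΩ.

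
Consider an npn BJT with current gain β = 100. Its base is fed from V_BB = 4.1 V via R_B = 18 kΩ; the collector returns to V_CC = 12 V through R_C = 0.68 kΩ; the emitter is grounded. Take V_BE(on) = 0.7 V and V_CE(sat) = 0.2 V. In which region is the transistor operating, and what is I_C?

saturation; I_C ≈ 17 mA

Assume active: I_B = (4.1 − 0.7)/18 = 0.189 mA, giving I_C = β·I_B = 18.9 mA.
But then V_CE = 12 − 18.9×0.68 = -0.844 V < V_CE(sat) = 0.2 V — impossible in the active region.
So the transistor is saturated. With V_CE = 0.2 V, I_C = (V_CC − 0.2)/R_C = 11.8/0.68 = 17.4 mA.
Check: β·I_B = 18.9 mA > I_C = 17.4 mA, confirming saturation.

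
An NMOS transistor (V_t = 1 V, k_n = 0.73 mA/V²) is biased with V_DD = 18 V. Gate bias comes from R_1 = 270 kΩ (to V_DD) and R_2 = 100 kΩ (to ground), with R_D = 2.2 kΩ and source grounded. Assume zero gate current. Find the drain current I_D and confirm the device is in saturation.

I_D ≈ 5.5 mA

V_G = V_DD·R_2/(R_1+R_2) = 18×100/370 = 4.86 V. With the source grounded, V_GS = V_G = 4.86 V.
Assume saturation: I_D = (k_n/2)(V_GS − V_t)² = (0.73/2)×(4.86 − 1)² = 0.365×3.86² = 5.45 mA.
V_DS = V_DD − I_D·R_D = 18 − 5.45×2.2 = 6.01 V.
Saturation requires V_DS ≥ V_GS − V_t = 3.86 V; 6.01 ≥ 3.86 ✓.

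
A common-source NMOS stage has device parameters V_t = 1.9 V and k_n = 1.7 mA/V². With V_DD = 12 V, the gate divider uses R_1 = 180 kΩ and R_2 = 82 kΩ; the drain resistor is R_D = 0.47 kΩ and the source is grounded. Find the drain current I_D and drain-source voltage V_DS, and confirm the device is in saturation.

I_D ≈ 2.9 mA, V_DS ≈ 11 V

V_G = V_DD·R_2/(R_1+R_2) = 12×82/262 = 3.76 V. With the source grounded, V_GS = V_G = 3.76 V.
Assume saturation: I_D = (k_n/2)(V_GS − V_t)² = (1.7/2)×(3.76 − 1.9)² = 0.85×1.86² = 2.93 mA.
V_DS = V_DD − I_D·R_D = 12 − 2.93×0.47 = 10.6 V.
Saturation requires V_DS ≥ V_GS − V_t = 1.86 V; 10.6 ≥ 1.86 ✓.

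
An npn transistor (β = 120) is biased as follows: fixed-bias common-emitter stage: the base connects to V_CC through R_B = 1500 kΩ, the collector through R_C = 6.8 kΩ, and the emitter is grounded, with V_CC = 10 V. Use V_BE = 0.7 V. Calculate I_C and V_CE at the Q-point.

I_C ≈ 0.74 mA, V_CE ≈ 4.9 V

Base loop: V_CC = I_B·R_B + V_BE, so I_B = (10 − 0.7)/1500 kΩ = 0.0062 mA.
In the active region I_C = β·I_B = 120 × 0.0062 = 0.744 mA.
Collector loop: V_CE = V_CC − I_C·R_C = 10 − 0.744×6.8 = 4.94 V.
Since V_CE = 4.94 V > V_CE(sat) ≈ 0.2 V, the transistor is in the active region as assumed.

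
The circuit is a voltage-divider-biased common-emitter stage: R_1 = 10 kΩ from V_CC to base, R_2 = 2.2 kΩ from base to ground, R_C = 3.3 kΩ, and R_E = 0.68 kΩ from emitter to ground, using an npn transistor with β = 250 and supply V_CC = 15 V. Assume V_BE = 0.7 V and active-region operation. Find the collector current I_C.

Thevenize the base divider: V_Th = V_CC·R_2/(R_1+R_2) = 15×2.2/12.2 = 2.7 V, R_Th = R_1‖R_2 = 1.8 kΩ.
Base-emitter loop: V_Th = I_B·R_Th + V_BE + (β+1)I_B·R_E, so I_B = (2.7 − 0.7) / (1.8 + 251×0.68) = 0.0116 mA.
I_C = β·I_B = 250×0.0116 = 2.91 mA, and I_E = (β+1)I_B = 2.92 mA.
V_CE = V_CC − I_C·R_C − I_E·R_E = 15 − 2.91×3.3 − 2.92×0.68 = 3.43 V.
V_CE = 3.43 V > 0.2 V confirms active-region operation.

I_C ≈ 2.9 mA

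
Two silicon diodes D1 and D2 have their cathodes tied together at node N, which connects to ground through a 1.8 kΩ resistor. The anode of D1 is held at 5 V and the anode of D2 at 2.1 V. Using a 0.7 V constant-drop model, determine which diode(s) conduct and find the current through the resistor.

Only D1 conducts; I_R ≈ 2.4 mA

Assume both conduct. Then node N would need to be at both 5−0.7 = 4.3 V and 2.1−0.7 = 1.4 V, which is impossible.
Assume only D1 conducts: V_N = 5 − 0.7 = 4.3 V, so I_R = 4.3/1.8 = 2.39 mA.
Check D2: its anode-to-cathode voltage is 2.1 − 4.3 = -2.2 V < 0.7 V, so it is off. The assumption is consistent.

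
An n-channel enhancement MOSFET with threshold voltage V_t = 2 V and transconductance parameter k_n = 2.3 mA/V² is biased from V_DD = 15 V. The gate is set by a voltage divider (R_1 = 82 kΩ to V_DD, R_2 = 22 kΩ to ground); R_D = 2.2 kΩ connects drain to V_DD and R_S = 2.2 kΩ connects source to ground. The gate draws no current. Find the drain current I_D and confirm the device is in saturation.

V_G = V_DD·R_2/(R_1+R_2) = 15×22/104 = 3.17 V.
Assume saturation: I_D = (k_n/2)(V_GS − V_t)² with V_GS = V_G − I_D·R_S = 3.17 − 2.2·I_D.
Substituting gives 5.57·I_D² − 6.94·I_D + 1.58 = 0, with roots I_D = 0.301 or 0.945 mA.
The root I_D = 0.945 mA gives V_GS = 1.09 V ≤ V_t, so take I_D = 0.301 mA.
Then V_GS = 2.51 V and V_DS = V_DD − I_D(R_D+R_S) = 15 − 0.301×4.4 = 13.7 V.
Saturation requires V_DS ≥ V_GS − V_t = 0.511 V; 13.7 ≥ 0.511 ✓.

I_D ≈ 0.3 mA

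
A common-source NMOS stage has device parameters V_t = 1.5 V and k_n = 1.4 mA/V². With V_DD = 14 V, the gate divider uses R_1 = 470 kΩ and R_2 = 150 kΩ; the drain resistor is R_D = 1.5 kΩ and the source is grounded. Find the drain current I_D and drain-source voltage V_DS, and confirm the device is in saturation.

I_D ≈ 2.5 mA, V_DS ≈ 10 V

V_G = V_DD·R_2/(R_1+R_2) = 14×150/620 = 3.39 V. With the source grounded, V_GS = V_G = 3.39 V.
Assume saturation: I_D = (k_n/2)(V_GS − V_t)² = (1.4/2)×(3.39 − 1.5)² = 0.7×1.89² = 2.49 mA.
V_DS = V_DD − I_D·R_D = 14 − 2.49×1.5 = 10.3 V.
Saturation requires V_DS ≥ V_GS − V_t = 1.89 V; 10.3 ≥ 1.89 ✓.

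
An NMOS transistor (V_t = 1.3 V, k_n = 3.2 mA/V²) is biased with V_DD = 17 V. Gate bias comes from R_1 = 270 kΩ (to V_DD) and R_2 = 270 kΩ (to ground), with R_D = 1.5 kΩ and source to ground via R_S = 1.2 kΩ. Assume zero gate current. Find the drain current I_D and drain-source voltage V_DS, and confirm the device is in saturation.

V_G = V_DD·R_2/(R_1+R_2) = 17×270/540 = 8.5 V.
Assume saturation: I_D = (k_n/2)(V_GS − V_t)² with V_GS = V_G − I_D·R_S = 8.5 − 1.2·I_D.
Substituting gives 2.3·I_D² − 28.6·I_D + 82.9 = 0, with roots I_D = 4.59 or 7.85 mA.
The root I_D = 7.85 mA gives V_GS = -0.914 V ≤ V_t, so take I_D = 4.59 mA.
Then V_GS = 2.99 V and V_DS = V_DD − I_D(R_D+R_S) = 17 − 4.59×2.7 = 4.61 V.
Saturation requires V_DS ≥ V_GS − V_t = 1.69 V; 4.61 ≥ 1.69 ✓.

I_D ≈ 4.6 mA, V_DS ≈ 4.6 V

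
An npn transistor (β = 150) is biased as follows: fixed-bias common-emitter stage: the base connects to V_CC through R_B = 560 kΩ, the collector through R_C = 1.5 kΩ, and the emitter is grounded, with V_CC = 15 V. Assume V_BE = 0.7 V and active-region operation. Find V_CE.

Base loop: V_CC = I_B·R_B + V_BE, so I_B = (15 − 0.7)/560 kΩ = 0.0255 mA.
In the active region I_C = β·I_B = 150 × 0.0255 = 3.83 mA.
Collector loop: V_CE = V_CC − I_C·R_C = 15 − 3.83×1.5 = 9.25 V.
Since V_CE = 9.25 V > V_CE(sat) ≈ 0.2 V, the transistor is in the active region as assumed.

V_CE ≈ 9.3 V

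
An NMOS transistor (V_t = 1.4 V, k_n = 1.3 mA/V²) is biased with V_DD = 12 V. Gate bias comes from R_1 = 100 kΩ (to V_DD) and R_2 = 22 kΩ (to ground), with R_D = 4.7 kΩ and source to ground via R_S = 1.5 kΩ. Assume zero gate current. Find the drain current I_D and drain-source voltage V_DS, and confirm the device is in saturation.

I_D ≈ 0.17 mA, V_DS ≈ 11 V

V_G = V_DD·R_2/(R_1+R_2) = 12×22/122 = 2.16 V.
Assume saturation: I_D = (k_n/2)(V_GS − V_t)² with V_GS = V_G − I_D·R_S = 2.16 − 1.5·I_D.
Substituting gives 1.46·I_D² − 2.49·I_D + 0.379 = 0, with roots I_D = 0.169 or 1.53 mA.
The root I_D = 1.53 mA gives V_GS = -0.136 V ≤ V_t, so take I_D = 0.169 mA.
Then V_GS = 1.91 V and V_DS = V_DD − I_D(R_D+R_S) = 12 − 0.169×6.2 = 11 V.
Saturation requires V_DS ≥ V_GS − V_t = 0.51 V; 11 ≥ 0.51 ✓.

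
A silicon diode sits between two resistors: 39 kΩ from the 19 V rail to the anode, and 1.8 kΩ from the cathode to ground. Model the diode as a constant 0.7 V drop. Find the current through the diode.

The two resistors are in series with the diode, so KVL gives 19 = I·39 + 0.7 + I·1.8.
I = (19 − 0.7) / (39 + 1.8) kΩ = 18.3 / 40.8 = 0.449 mA.

I ≈ 0.45 mA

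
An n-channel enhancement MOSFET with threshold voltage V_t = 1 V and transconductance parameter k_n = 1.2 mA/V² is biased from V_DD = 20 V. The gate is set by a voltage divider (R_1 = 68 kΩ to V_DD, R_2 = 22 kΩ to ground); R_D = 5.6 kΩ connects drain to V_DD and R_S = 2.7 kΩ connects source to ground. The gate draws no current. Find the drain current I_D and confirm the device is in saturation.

V_G = V_DD·R_2/(R_1+R_2) = 20×22/90 = 4.89 V.
Assume saturation: I_D = (k_n/2)(V_GS − V_t)² with V_GS = V_G − I_D·R_S = 4.89 − 2.7·I_D.
Substituting gives 4.37·I_D² − 13.6·I_D + 9.07 = 0, with roots I_D = 0.97 or 2.14 mA.
The root I_D = 2.14 mA gives V_GS = -0.888 V ≤ V_t, so take I_D = 0.97 mA.
Then V_GS = 2.27 V and V_DS = V_DD − I_D(R_D+R_S) = 20 − 0.97×8.3 = 12 V.
Saturation requires V_DS ≥ V_GS − V_t = 1.27 V; 12 ≥ 1.27 ✓.

I_D ≈ 0.97 mA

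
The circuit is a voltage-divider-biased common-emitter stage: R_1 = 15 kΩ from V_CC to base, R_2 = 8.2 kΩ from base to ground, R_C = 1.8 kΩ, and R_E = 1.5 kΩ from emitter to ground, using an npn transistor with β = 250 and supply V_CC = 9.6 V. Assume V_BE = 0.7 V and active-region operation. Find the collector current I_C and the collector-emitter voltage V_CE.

I_C ≈ 1.8 mA, V_CE ≈ 3.8 V

Thevenize the base divider: V_Th = V_CC·R_2/(R_1+R_2) = 9.6×8.2/23.2 = 3.39 V, R_Th = R_1‖R_2 = 5.3 kΩ.
Base-emitter loop: V_Th = I_B·R_Th + V_BE + (β+1)I_B·R_E, so I_B = (3.39 − 0.7) / (5.3 + 251×1.5) = 0.00705 mA.
I_C = β·I_B = 250×0.00705 = 1.76 mA, and I_E = (β+1)I_B = 1.77 mA.
V_CE = V_CC − I_C·R_C − I_E·R_E = 9.6 − 1.76×1.8 − 1.77×1.5 = 3.77 V.
V_CE = 3.77 V > 0.2 V confirms active-region operation.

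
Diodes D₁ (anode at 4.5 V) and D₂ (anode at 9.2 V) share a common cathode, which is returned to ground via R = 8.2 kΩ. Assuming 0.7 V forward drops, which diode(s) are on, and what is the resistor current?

Assume both conduct. Then node N would need to be at both 4.5−0.7 = 3.8 V and 9.2−0.7 = 8.5 V, which is impossible.
Assume only D₂ conducts: V_N = 9.2 − 0.7 = 8.5 V, so I_R = 8.5/8.2 = 1.04 mA.
Check D₁: its anode-to-cathode voltage is 4.5 − 8.5 = -4 V < 0.7 V, so it is off. The assumption is consistent.

Only D₂ conducts; I_R ≈ 1 mA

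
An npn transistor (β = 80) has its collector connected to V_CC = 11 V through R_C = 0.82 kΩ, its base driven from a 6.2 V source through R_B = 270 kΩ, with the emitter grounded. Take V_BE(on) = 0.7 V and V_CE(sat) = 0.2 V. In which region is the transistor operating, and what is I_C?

active; I_C ≈ 1.6 mA

Assume active. Base-emitter loop: I_B = (V_BB − V_BE)/R_B = (6.2 − 0.7)/270 = 0.0204 mA.
I_C = β·I_B = 80×0.0204 = 1.63 mA.
V_CE = V_CC − I_C·R_C = 11 − 1.63×0.82 = 9.66 V > V_CE(sat), so the active-region assumption holds.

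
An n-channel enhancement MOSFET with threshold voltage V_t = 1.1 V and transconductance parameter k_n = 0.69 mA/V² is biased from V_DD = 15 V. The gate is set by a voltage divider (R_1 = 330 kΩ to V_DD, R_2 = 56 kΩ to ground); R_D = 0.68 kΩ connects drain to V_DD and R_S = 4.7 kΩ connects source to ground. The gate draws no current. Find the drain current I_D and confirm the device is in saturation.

I_D ≈ 0.11 mA

V_G = V_DD·R_2/(R_1+R_2) = 15×56/386 = 2.18 V.
Assume saturation: I_D = (k_n/2)(V_GS − V_t)² with V_GS = V_G − I_D·R_S = 2.18 − 4.7·I_D.
Substituting gives 7.62·I_D² − 4.49·I_D + 0.4 = 0, with roots I_D = 0.109 or 0.48 mA.
The root I_D = 0.48 mA gives V_GS = -0.0794 V ≤ V_t, so take I_D = 0.109 mA.
Then V_GS = 1.66 V and V_DS = V_DD − I_D(R_D+R_S) = 15 − 0.109×5.38 = 14.4 V.
Saturation requires V_DS ≥ V_GS − V_t = 0.563 V; 14.4 ≥ 0.563 ✓.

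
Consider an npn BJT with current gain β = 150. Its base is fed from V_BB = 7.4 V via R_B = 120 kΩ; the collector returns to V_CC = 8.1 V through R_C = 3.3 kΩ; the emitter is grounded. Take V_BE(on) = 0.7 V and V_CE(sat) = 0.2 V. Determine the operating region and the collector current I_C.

Assume active: I_B = (7.4 − 0.7)/120 = 0.0558 mA, giving I_C = β·I_B = 8.38 mA.
But then V_CE = 8.1 − 8.38×3.3 = -19.5 V < V_CE(sat) = 0.2 V — impossible in the active region.
So the transistor is saturated. With V_CE = 0.2 V, I_C = (V_CC − 0.2)/R_C = 7.9/3.3 = 2.39 mA.
Check: β·I_B = 8.38 mA > I_C = 2.39 mA, confirming saturation.

saturation; I_C ≈ 2.4 mA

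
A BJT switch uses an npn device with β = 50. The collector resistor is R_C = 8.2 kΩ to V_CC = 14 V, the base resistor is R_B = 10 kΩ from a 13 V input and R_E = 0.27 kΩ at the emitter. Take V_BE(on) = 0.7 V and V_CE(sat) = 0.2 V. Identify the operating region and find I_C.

Assume active: I_B = (13 − 0.7)/(10 + 51×0.27) = 0.517 mA, I_C = β·I_B = 25.9 mA.
Then V_CE = 14 − 25.9×8.2 − 26.4×0.27 = -205 V < 0.2 V — the active assumption fails.
Re-solve with V_CE = 0.2 V. KCL at the emitter: V_E/R_E = (V_BB−0.7−V_E)/R_B + (V_CC−0.2−V_E)/R_C, giving V_E = 0.742 V.
I_C = (V_CC − 0.2 − V_E)/R_C = (13.8 − 0.742)/8.2 = 1.59 mA.
Check: I_B = (12.3 − 0.742)/10 = 1.16 mA, and β·I_B = 57.8 mA > I_C, confirming saturation.

saturation; I_C ≈ 1.6 mA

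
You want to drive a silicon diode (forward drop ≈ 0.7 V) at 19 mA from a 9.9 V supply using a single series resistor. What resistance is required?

R ≈ 0.48 kΩ

The resistor drops V_S − V_D = 9.9 − 0.7 = 9.2 V at 19 mA.
R = 9.2 V / 19 mA = 0.484 kΩ.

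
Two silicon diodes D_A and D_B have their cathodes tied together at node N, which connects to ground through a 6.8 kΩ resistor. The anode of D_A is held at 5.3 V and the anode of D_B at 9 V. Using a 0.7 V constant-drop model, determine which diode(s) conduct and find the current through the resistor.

Only D_B conducts; I_R ≈ 1.2 mA

Assume both conduct. Then node N would need to be at both 5.3−0.7 = 4.6 V and 9−0.7 = 8.3 V, which is impossible.
Assume only D_B conducts: V_N = 9 − 0.7 = 8.3 V, so I_R = 8.3/6.8 = 1.22 mA.
Check D_A: its anode-to-cathode voltage is 5.3 − 8.3 = -3 V < 0.7 V, so it is off. The assumption is consistent.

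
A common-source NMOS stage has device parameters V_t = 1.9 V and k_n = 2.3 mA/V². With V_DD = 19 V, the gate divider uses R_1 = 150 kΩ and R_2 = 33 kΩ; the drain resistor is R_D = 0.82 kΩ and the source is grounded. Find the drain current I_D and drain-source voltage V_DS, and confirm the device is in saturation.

I_D ≈ 2.7 mA, V_DS ≈ 17 V

V_G = V_DD·R_2/(R_1+R_2) = 19×33/183 = 3.43 V. With the source grounded, V_GS = V_G = 3.43 V.
Assume saturation: I_D = (k_n/2)(V_GS − V_t)² = (2.3/2)×(3.43 − 1.9)² = 1.15×1.53² = 2.68 mA.
V_DS = V_DD − I_D·R_D = 19 − 2.68×0.82 = 16.8 V.
Saturation requires V_DS ≥ V_GS − V_t = 1.53 V; 16.8 ≥ 1.53 ✓.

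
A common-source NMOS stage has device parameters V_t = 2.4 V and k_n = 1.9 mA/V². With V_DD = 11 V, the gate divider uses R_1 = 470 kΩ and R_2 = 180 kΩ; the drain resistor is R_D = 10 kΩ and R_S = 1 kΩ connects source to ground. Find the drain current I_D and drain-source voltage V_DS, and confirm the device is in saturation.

V_G = V_DD·R_2/(R_1+R_2) = 11×180/650 = 3.05 V.
Assume saturation: I_D = (k_n/2)(V_GS − V_t)² with V_GS = V_G − I_D·R_S = 3.05 − 1·I_D.
Substituting gives 0.95·I_D² − 2.23·I_D + 0.397 = 0, with roots I_D = 0.194 or 2.15 mA.
The root I_D = 2.15 mA gives V_GS = 0.895 V ≤ V_t, so take I_D = 0.194 mA.
Then V_GS = 2.85 V and V_DS = V_DD − I_D(R_D+R_S) = 11 − 0.194×11 = 8.86 V.
Saturation requires V_DS ≥ V_GS − V_t = 0.452 V; 8.86 ≥ 0.452 ✓.

I_D ≈ 0.19 mA, V_DS ≈ 8.9 V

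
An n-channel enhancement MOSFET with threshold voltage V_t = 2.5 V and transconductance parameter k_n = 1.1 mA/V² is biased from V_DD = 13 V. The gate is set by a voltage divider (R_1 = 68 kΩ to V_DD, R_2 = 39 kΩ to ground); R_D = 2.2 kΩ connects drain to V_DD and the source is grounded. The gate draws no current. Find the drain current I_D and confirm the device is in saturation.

I_D ≈ 2.8 mA

V_G = V_DD·R_2/(R_1+R_2) = 13×39/107 = 4.74 V. With the source grounded, V_GS = V_G = 4.74 V.
Assume saturation: I_D = (k_n/2)(V_GS − V_t)² = (1.1/2)×(4.74 − 2.5)² = 0.55×2.24² = 2.76 mA.
V_DS = V_DD − I_D·R_D = 13 − 2.76×2.2 = 6.94 V.
Saturation requires V_DS ≥ V_GS − V_t = 2.24 V; 6.94 ≥ 2.24 ✓.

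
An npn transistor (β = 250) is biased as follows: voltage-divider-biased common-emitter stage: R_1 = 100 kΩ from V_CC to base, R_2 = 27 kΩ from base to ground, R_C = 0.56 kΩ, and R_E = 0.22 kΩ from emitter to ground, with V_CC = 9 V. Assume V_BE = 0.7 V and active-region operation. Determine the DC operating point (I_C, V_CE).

Thevenize the base divider: V_Th = V_CC·R_2/(R_1+R_2) = 9×27/127 = 1.91 V, R_Th = R_1‖R_2 = 21.3 kΩ.
Base-emitter loop: V_Th = I_B·R_Th + V_BE + (β+1)I_B·R_E, so I_B = (1.91 − 0.7) / (21.3 + 251×0.22) = 0.0159 mA.
I_C = β·I_B = 250×0.0159 = 3.97 mA, and I_E = (β+1)I_B = 3.98 mA.
V_CE = V_CC − I_C·R_C − I_E·R_E = 9 − 3.97×0.56 − 3.98×0.22 = 5.9 V.
V_CE = 5.9 V > 0.2 V confirms active-region operation.

I_C ≈ 4 mA, V_CE ≈ 5.9 V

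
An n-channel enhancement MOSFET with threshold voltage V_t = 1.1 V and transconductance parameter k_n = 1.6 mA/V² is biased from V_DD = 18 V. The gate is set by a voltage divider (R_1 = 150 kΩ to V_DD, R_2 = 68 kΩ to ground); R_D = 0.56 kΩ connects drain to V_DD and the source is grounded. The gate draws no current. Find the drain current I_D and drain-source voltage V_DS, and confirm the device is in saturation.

I_D ≈ 16 mA, V_DS ≈ 8.9 V

V_G = V_DD·R_2/(R_1+R_2) = 18×68/218 = 5.61 V. With the source grounded, V_GS = V_G = 5.61 V.
Assume saturation: I_D = (k_n/2)(V_GS − V_t)² = (1.6/2)×(5.61 − 1.1)² = 0.8×4.51² = 16.3 mA.
V_DS = V_DD − I_D·R_D = 18 − 16.3×0.56 = 8.87 V.
Saturation requires V_DS ≥ V_GS − V_t = 4.51 V; 8.87 ≥ 4.51 ✓.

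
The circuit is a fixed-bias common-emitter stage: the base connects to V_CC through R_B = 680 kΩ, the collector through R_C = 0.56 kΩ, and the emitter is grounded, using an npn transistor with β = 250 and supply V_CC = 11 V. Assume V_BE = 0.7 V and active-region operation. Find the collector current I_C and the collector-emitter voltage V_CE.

Base loop: V_CC = I_B·R_B + V_BE, so I_B = (11 − 0.7)/680 kΩ = 0.0151 mA.
In the active region I_C = β·I_B = 250 × 0.0151 = 3.79 mA.
Collector loop: V_CE = V_CC − I_C·R_C = 11 − 3.79×0.56 = 8.88 V.
Since V_CE = 8.88 V > V_CE(sat) ≈ 0.2 V, the transistor is in the active region as assumed.

I_C ≈ 3.8 mA, V_CE ≈ 8.9 V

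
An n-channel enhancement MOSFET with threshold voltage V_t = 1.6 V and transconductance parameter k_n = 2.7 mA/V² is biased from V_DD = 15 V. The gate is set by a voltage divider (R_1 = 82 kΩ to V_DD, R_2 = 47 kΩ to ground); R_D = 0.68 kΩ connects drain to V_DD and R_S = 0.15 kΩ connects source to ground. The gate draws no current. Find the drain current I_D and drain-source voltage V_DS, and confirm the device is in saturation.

I_D ≈ 8.8 mA, V_DS ≈ 7.7 V

V_G = V_DD·R_2/(R_1+R_2) = 15×47/129 = 5.47 V.
Assume saturation: I_D = (k_n/2)(V_GS − V_t)² with V_GS = V_G − I_D·R_S = 5.47 − 0.15·I_D.
Substituting gives 0.0304·I_D² − 2.57·I_D + 20.2 = 0, with roots I_D = 8.77 or 75.7 mA.
The root I_D = 75.7 mA gives V_GS = -5.89 V ≤ V_t, so take I_D = 8.77 mA.
Then V_GS = 4.15 V and V_DS = V_DD − I_D(R_D+R_S) = 15 − 8.77×0.83 = 7.72 V.
Saturation requires V_DS ≥ V_GS − V_t = 2.55 V; 7.72 ≥ 2.55 ✓.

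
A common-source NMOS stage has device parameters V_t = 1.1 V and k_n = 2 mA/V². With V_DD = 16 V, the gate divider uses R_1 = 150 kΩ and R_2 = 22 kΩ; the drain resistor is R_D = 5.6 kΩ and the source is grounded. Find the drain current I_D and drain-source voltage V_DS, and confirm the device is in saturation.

I_D ≈ 0.9 mA, V_DS ≈ 11 V

V_G = V_DD·R_2/(R_1+R_2) = 16×22/172 = 2.05 V. With the source grounded, V_GS = V_G = 2.05 V.
Assume saturation: I_D = (k_n/2)(V_GS − V_t)² = (2/2)×(2.05 − 1.1)² = 1×0.947² = 0.896 mA.
V_DS = V_DD − I_D·R_D = 16 − 0.896×5.6 = 11 V.
Saturation requires V_DS ≥ V_GS − V_t = 0.947 V; 11 ≥ 0.947 ✓.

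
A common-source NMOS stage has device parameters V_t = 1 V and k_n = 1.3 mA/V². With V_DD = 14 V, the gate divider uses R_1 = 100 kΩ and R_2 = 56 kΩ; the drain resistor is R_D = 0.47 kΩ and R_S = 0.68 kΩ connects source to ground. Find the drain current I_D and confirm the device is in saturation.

V_G = V_DD·R_2/(R_1+R_2) = 14×56/156 = 5.03 V.
Assume saturation: I_D = (k_n/2)(V_GS − V_t)² with V_GS = V_G − I_D·R_S = 5.03 − 0.68·I_D.
Substituting gives 0.301·I_D² − 4.56·I_D + 10.5 = 0, with roots I_D = 2.84 or 12.3 mA.
The root I_D = 12.3 mA gives V_GS = -3.35 V ≤ V_t, so take I_D = 2.84 mA.
Then V_GS = 3.09 V and V_DS = V_DD − I_D(R_D+R_S) = 14 − 2.84×1.15 = 10.7 V.
Saturation requires V_DS ≥ V_GS − V_t = 2.09 V; 10.7 ≥ 2.09 ✓.

I_D ≈ 2.8 mA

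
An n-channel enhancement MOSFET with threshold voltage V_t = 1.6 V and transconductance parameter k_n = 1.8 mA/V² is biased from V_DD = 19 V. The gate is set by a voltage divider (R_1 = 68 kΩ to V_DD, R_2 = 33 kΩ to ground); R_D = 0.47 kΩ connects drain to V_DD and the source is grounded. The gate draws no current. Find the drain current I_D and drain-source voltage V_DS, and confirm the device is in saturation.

I_D ≈ 19 mA, V_DS ≈ 10 V

V_G = V_DD·R_2/(R_1+R_2) = 19×33/101 = 6.21 V. With the source grounded, V_GS = V_G = 6.21 V.
Assume saturation: I_D = (k_n/2)(V_GS − V_t)² = (1.8/2)×(6.21 − 1.6)² = 0.9×4.61² = 19.1 mA.
V_DS = V_DD − I_D·R_D = 19 − 19.1×0.47 = 10 V.
Saturation requires V_DS ≥ V_GS − V_t = 4.61 V; 10 ≥ 4.61 ✓.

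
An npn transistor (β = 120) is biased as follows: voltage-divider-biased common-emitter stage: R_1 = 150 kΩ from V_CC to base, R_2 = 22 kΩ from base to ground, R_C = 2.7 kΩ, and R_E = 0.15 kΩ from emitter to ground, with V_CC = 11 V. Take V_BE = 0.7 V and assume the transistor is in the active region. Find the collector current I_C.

Thevenize the base divider: V_Th = V_CC·R_2/(R_1+R_2) = 11×22/172 = 1.41 V, R_Th = R_1‖R_2 = 19.2 kΩ.
Base-emitter loop: V_Th = I_B·R_Th + V_BE + (β+1)I_B·R_E, so I_B = (1.41 − 0.7) / (19.2 + 121×0.15) = 0.0189 mA.
I_C = β·I_B = 120×0.0189 = 2.27 mA, and I_E = (β+1)I_B = 2.29 mA.
V_CE = V_CC − I_C·R_C − I_E·R_E = 11 − 2.27×2.7 − 2.29×0.15 = 4.52 V.
V_CE = 4.52 V > 0.2 V confirms active-region operation.

I_C ≈ 2.3 mA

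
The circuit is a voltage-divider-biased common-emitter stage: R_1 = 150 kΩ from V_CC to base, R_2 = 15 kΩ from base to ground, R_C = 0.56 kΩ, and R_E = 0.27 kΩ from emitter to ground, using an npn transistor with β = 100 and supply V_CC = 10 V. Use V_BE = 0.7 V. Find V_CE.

Thevenize the base divider: V_Th = V_CC·R_2/(R_1+R_2) = 10×15/165 = 0.909 V, R_Th = R_1‖R_2 = 13.6 kΩ.
Base-emitter loop: V_Th = I_B·R_Th + V_BE + (β+1)I_B·R_E, so I_B = (0.909 − 0.7) / (13.6 + 101×0.27) = 0.00511 mA.
I_C = β·I_B = 100×0.00511 = 0.511 mA, and I_E = (β+1)I_B = 0.516 mA.
V_CE = V_CC − I_C·R_C − I_E·R_E = 10 − 0.511×0.56 − 0.516×0.27 = 9.57 V.
V_CE = 9.57 V > 0.2 V confirms active-region operation.

V_CE ≈ 9.6 V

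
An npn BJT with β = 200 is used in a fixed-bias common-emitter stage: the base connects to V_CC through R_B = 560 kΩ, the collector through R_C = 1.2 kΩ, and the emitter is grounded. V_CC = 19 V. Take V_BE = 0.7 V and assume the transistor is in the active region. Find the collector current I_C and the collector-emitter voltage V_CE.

Base loop: V_CC = I_B·R_B + V_BE, so I_B = (19 − 0.7)/560 kΩ = 0.0327 mA.
In the active region I_C = β·I_B = 200 × 0.0327 = 6.54 mA.
Collector loop: V_CE = V_CC − I_C·R_C = 19 − 6.54×1.2 = 11.2 V.
Since V_CE = 11.2 V > V_CE(sat) ≈ 0.2 V, the transistor is in the active region as assumed.

I_C ≈ 6.5 mA, V_CE ≈ 11 V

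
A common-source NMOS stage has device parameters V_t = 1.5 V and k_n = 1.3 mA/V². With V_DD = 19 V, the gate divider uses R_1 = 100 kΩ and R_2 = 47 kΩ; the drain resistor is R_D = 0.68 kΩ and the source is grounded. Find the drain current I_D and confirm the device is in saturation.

I_D ≈ 14 mA

V_G = V_DD·R_2/(R_1+R_2) = 19×47/147 = 6.07 V. With the source grounded, V_GS = V_G = 6.07 V.
Assume saturation: I_D = (k_n/2)(V_GS − V_t)² = (1.3/2)×(6.07 − 1.5)² = 0.65×4.57² = 13.6 mA.
V_DS = V_DD − I_D·R_D = 19 − 13.6×0.68 = 9.75 V.
Saturation requires V_DS ≥ V_GS − V_t = 4.57 V; 9.75 ≥ 4.57 ✓.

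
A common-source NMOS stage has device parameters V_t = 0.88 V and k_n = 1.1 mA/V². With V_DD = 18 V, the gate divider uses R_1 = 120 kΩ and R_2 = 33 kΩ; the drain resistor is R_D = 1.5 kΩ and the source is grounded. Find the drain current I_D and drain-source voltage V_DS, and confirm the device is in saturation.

I_D ≈ 5 mA, V_DS ≈ 11 V

V_G = V_DD·R_2/(R_1+R_2) = 18×33/153 = 3.88 V. With the source grounded, V_GS = V_G = 3.88 V.
Assume saturation: I_D = (k_n/2)(V_GS − V_t)² = (1.1/2)×(3.88 − 0.88)² = 0.55×3² = 4.96 mA.
V_DS = V_DD − I_D·R_D = 18 − 4.96×1.5 = 10.6 V.
Saturation requires V_DS ≥ V_GS − V_t = 3 V; 10.6 ≥ 3 ✓.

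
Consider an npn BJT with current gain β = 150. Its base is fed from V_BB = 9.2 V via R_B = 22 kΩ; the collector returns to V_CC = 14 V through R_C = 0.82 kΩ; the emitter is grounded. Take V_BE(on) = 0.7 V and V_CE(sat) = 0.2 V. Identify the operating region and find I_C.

Assume active: I_B = (9.2 − 0.7)/22 = 0.386 mA, giving I_C = β·I_B = 58 mA.
But then V_CE = 14 − 58×0.82 = -33.5 V < V_CE(sat) = 0.2 V — impossible in the active region.
So the transistor is saturated. With V_CE = 0.2 V, I_C = (V_CC − 0.2)/R_C = 13.8/0.82 = 16.8 mA.
Check: β·I_B = 58 mA > I_C = 16.8 mA, confirming saturation.

saturation; I_C ≈ 17 mA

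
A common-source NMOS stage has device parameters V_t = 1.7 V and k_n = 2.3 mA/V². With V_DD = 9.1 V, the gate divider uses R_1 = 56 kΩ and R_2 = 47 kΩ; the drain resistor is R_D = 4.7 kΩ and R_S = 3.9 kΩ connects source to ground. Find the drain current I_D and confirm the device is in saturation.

I_D ≈ 0.47 mA

V_G = V_DD·R_2/(R_1+R_2) = 9.1×47/103 = 4.15 V.
Assume saturation: I_D = (k_n/2)(V_GS − V_t)² with V_GS = V_G − I_D·R_S = 4.15 − 3.9·I_D.
Substituting gives 17.5·I_D² − 23·I_D + 6.92 = 0, with roots I_D = 0.466 or 0.849 mA.
The root I_D = 0.849 mA gives V_GS = 0.841 V ≤ V_t, so take I_D = 0.466 mA.
Then V_GS = 2.34 V and V_DS = V_DD − I_D(R_D+R_S) = 9.1 − 0.466×8.6 = 5.1 V.
Saturation requires V_DS ≥ V_GS − V_t = 0.636 V; 5.1 ≥ 0.636 ✓.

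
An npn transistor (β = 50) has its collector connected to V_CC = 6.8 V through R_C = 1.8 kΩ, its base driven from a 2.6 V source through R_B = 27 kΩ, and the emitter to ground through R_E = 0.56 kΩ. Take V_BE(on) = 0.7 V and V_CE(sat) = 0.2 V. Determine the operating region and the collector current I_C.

Assume active. Base-emitter loop: I_B = (V_BB − V_BE)/(R_B + (β+1)R_E) = (2.6 − 0.7)/(27 + 51×0.56) = 0.0342 mA.
I_C = β·I_B = 50×0.0342 = 1.71 mA.
V_CE = V_CC − I_C·R_C − I_E·R_E = 6.8 − 1.71×1.8 − 1.74×0.56 = 2.75 V > V_CE(sat), so the active-region assumption holds.

active; I_C ≈ 1.7 mA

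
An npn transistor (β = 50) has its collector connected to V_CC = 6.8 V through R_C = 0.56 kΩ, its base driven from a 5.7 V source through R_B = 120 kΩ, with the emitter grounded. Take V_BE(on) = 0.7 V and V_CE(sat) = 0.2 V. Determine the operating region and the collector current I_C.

active; I_C ≈ 2.1 mA

Assume active. Base-emitter loop: I_B = (V_BB − V_BE)/R_B = (5.7 − 0.7)/120 = 0.0417 mA.
I_C = β·I_B = 50×0.0417 = 2.08 mA.
V_CE = V_CC − I_C·R_C = 6.8 − 2.08×0.56 = 5.63 V > V_CE(sat), so the active-region assumption holds.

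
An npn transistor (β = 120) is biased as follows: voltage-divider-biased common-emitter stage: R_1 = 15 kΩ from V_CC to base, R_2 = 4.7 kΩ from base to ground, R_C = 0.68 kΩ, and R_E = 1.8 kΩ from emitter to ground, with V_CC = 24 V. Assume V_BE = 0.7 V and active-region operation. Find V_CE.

V_CE ≈ 17 V

Thevenize the base divider: V_Th = V_CC·R_2/(R_1+R_2) = 24×4.7/19.7 = 5.73 V, R_Th = R_1‖R_2 = 3.58 kΩ.
Base-emitter loop: V_Th = I_B·R_Th + V_BE + (β+1)I_B·R_E, so I_B = (5.73 − 0.7) / (3.58 + 121×1.8) = 0.0227 mA.
I_C = β·I_B = 120×0.0227 = 2.72 mA, and I_E = (β+1)I_B = 2.75 mA.
V_CE = V_CC − I_C·R_C − I_E·R_E = 24 − 2.72×0.68 − 2.75×1.8 = 17.2 V.
V_CE = 17.2 V > 0.2 V confirms active-region operation.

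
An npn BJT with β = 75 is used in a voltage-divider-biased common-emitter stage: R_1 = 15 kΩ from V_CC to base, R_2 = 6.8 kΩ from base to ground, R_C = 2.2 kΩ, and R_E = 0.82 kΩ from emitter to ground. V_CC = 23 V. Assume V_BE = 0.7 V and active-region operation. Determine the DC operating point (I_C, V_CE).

Thevenize the base divider: V_Th = V_CC·R_2/(R_1+R_2) = 23×6.8/21.8 = 7.17 V, R_Th = R_1‖R_2 = 4.68 kΩ.
Base-emitter loop: V_Th = I_B·R_Th + V_BE + (β+1)I_B·R_E, so I_B = (7.17 − 0.7) / (4.68 + 76×0.82) = 0.0966 mA.
I_C = β·I_B = 75×0.0966 = 7.25 mA, and I_E = (β+1)I_B = 7.34 mA.
V_CE = V_CC − I_C·R_C − I_E·R_E = 23 − 7.25×2.2 − 7.34×0.82 = 1.03 V.
V_CE = 1.03 V > 0.2 V confirms active-region operation.

I_C ≈ 7.2 mA, V_CE ≈ 1 V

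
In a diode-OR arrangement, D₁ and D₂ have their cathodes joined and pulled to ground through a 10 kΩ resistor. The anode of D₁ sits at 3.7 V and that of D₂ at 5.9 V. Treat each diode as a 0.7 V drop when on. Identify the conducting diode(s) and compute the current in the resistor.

Assume both conduct. Then node N would need to be at both 3.7−0.7 = 3 V and 5.9−0.7 = 5.2 V, which is impossible.
Assume only D₂ conducts: V_N = 5.9 − 0.7 = 5.2 V, so I_R = 5.2/10 = 0.52 mA.
Check D₁: its anode-to-cathode voltage is 3.7 − 5.2 = -1.5 V < 0.7 V, so it is off. The assumption is consistent.

Only D₂ conducts; I_R ≈ 0.52 mA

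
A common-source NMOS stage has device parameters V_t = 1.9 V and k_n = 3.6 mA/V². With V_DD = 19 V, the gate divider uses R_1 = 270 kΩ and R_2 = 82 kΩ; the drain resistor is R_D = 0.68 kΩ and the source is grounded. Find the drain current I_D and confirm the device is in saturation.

I_D ≈ 11 mA

V_G = V_DD·R_2/(R_1+R_2) = 19×82/352 = 4.43 V. With the source grounded, V_GS = V_G = 4.43 V.
Assume saturation: I_D = (k_n/2)(V_GS − V_t)² = (3.6/2)×(4.43 − 1.9)² = 1.8×2.53² = 11.5 mA.
V_DS = V_DD − I_D·R_D = 19 − 11.5×0.68 = 11.2 V.
Saturation requires V_DS ≥ V_GS − V_t = 2.53 V; 11.2 ≥ 2.53 ✓.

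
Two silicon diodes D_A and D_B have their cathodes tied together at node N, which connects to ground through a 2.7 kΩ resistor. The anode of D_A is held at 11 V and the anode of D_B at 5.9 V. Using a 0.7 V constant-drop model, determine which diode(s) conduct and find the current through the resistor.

Only D_A conducts; I_R ≈ 3.8 mA

Assume both conduct. Then node N would need to be at both 11−0.7 = 10.3 V and 5.9−0.7 = 5.2 V, which is impossible.
Assume only D_A conducts: V_N = 11 − 0.7 = 10.3 V, so I_R = 10.3/2.7 = 3.81 mA.
Check D_B: its anode-to-cathode voltage is 5.9 − 10.3 = -4.4 V < 0.7 V, so it is off. The assumption is consistent.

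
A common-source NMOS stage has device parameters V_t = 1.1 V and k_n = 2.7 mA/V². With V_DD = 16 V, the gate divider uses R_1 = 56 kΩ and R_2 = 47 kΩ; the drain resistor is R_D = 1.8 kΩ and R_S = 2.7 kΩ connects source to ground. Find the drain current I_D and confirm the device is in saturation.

I_D ≈ 1.9 mA

V_G = V_DD·R_2/(R_1+R_2) = 16×47/103 = 7.3 V.
Assume saturation: I_D = (k_n/2)(V_GS − V_t)² with V_GS = V_G − I_D·R_S = 7.3 − 2.7·I_D.
Substituting gives 9.84·I_D² − 46.2·I_D + 51.9 = 0, with roots I_D = 1.86 or 2.83 mA.
The root I_D = 2.83 mA gives V_GS = -0.349 V ≤ V_t, so take I_D = 1.86 mA.
Then V_GS = 2.27 V and V_DS = V_DD − I_D(R_D+R_S) = 16 − 1.86×4.5 = 7.62 V.
Saturation requires V_DS ≥ V_GS − V_t = 1.17 V; 7.62 ≥ 1.17 ✓.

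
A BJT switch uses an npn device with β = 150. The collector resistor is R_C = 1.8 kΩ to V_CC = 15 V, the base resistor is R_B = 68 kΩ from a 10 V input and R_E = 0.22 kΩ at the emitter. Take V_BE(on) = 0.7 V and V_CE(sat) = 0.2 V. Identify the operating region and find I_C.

Assume active: I_B = (10 − 0.7)/(68 + 151×0.22) = 0.0919 mA, I_C = β·I_B = 13.8 mA.
Then V_CE = 15 − 13.8×1.8 − 13.9×0.22 = -12.9 V < 0.2 V — the active assumption fails.
Re-solve with V_CE = 0.2 V. KCL at the emitter: V_E/R_E = (V_BB−0.7−V_E)/R_B + (V_CC−0.2−V_E)/R_C, giving V_E = 1.63 V.
I_C = (V_CC − 0.2 − V_E)/R_C = (14.8 − 1.63)/1.8 = 7.31 mA.
Check: I_B = (9.3 − 1.63)/68 = 0.113 mA, and β·I_B = 16.9 mA > I_C, confirming saturation.

saturation; I_C ≈ 7.3 mA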